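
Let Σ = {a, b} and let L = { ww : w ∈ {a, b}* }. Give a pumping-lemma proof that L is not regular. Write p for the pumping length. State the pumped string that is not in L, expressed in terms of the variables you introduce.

a^{p+k} b^p a^p b^p

Toward a contradiction, assume L is regular with pumping length p.
Take w = a^p b^p a^p b^p = uu where u = a^pb^p; then w ∈ L and |w| = 4p ≥ p.
By the pumping lemma, w = xyz with |xy| ≤ p and y is nonempty.
The first p characters of w are a's, so xy (and hence y) consists only of a's. Write y = a^k, 1 ≤ k ≤ p.
Pump with i = 2: xy^2z = a^{p+k} b^p a^p b^p, of length 4p+k. Suppose this equals vv. The string starts with a and ends with b, so v does too; thus the boundary between the two copies of v is a b→a transition. There is exactly one such transition, at position 2p+k, so |v| = 2p+k and |vv| = 4p+2k ≠ 4p+k since k ≥ 1. So xy^2z ∉ L.
This contradicts the pumping lemma, so L is not regular.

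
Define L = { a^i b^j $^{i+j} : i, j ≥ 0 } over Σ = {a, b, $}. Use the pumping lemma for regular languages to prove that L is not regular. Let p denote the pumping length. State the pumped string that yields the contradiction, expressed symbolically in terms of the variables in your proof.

Assume L is regular. Let p be the pumping length given by the pumping lemma.
Take w = a^p b^p $^{2p} ∈ L (with i=j=p, i+j=2p), |w| = 4p ≥ p.
Write w = xyz as guaranteed by the lemma, with |xy| ≤ p and |y| > 0.
The first p characters of w are a's, so xy (and hence y) consists only of a's. Write y = a^k, 1 ≤ k ≤ p.
Consider xy^2z = a^{p+k} b^p $^{2p}. Now the a- and b-counts sum to 2p+k, but the $-count is 2p ≠ 2p+k. So xy^2z ∉ L.
Contradiction. Therefore L is not regular.

a^{p+k} b^p $^{2p}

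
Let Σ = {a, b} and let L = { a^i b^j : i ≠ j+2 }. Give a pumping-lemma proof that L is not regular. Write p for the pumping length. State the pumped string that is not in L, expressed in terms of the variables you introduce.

Assume L is regular; let p be its pumping constant.
Choose w = a^p b^{p+p!-2}. Since p ≠ (p+p!-2)+2 = p+p!, w ∈ L; and |w| ≥ p.
Write w = xyz as guaranteed by the lemma, with |xy| ≤ p and |y| > 0.
Because |xy| ≤ p and w begins with p copies of a, we have y = a^k with 1 ≤ k ≤ p.
Since 1 ≤ k ≤ p, k divides p!; set t = 1 + p!/k. Then xy^t z has p + (p!/k)·k = p + p! copies of a. Now the a-count is p+p! and (b-count)+2 = (p+p!-2)+2 = p+p!, so i ≠ j+2 fails. So xy^t z = a^{p+p!} b^{p+p!-2} ∉ L.
This is a contradiction; hence L is not regular.

a^{p+p!} b^{p+p!-2}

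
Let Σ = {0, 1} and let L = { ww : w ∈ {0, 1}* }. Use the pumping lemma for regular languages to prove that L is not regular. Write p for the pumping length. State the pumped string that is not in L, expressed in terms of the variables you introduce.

Suppose for contradiction that L is regular, and let p be the pumping length.
Take w = 0^p 1^p 0^p 1^p = uu where u = 0^p1^p; then w ∈ L and |w| = 4p ≥ p.
Write w = xyz as guaranteed by the lemma, with |xy| ≤ p and |y| ≥ 1.
Because |xy| ≤ p and w begins with p copies of 0, we have y = 0^k with 1 ≤ k ≤ p.
Pump with i = 2: xy^2z = 0^{p+k} 1^p 0^p 1^p, of length 4p+k. Suppose this equals vv. The string starts with 0 and ends with 1, so v does too; thus the boundary between the two copies of v is a 1→0 transition. There is exactly one such transition, at position 2p+k, so |v| = 2p+k and |vv| = 4p+2k ≠ 4p+k since k ≥ 1. So xy^2z ∉ L.
This is a contradiction; hence L is not regular.

0^{p+k} 1^p 0^p 1^p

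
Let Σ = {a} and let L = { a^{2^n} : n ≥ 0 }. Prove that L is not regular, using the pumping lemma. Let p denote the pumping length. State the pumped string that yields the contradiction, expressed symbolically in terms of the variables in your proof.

Toward a contradiction, assume L is regular with pumping length p.
Take w = a^{2^p} ∈ L with |w| = 2^p ≥ p.
By the pumping lemma, w = xyz with |xy| ≤ p and |y| ≥ 1.
Then y = a^k for some k with 1 ≤ k ≤ p.
Pump with i = 2: xy^2z = a^{2^p+k}. Since 1 ≤ k ≤ p < 2^p, we have 2^p < 2^p+k < 2^{p+1}, so 2^p+k is not a power of 2. So xy^2z ∉ L.
Contradiction. Therefore L is not regular.

a^{2^p+k}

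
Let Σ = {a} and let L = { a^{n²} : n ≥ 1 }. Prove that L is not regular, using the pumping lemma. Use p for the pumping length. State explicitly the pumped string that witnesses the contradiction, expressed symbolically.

Suppose for contradiction that L is regular, and let p be the pumping length.
Take w = a^{p²} ∈ L with |w| = p² ≥ p.
The pumping lemma gives a decomposition w = xyz where |xy| ≤ p and |y| ≥ 1.
Then y = a^k for some k with 1 ≤ k ≤ p.
Pump with i = 2: xy^2z = a^{p²+k}. Since 1 ≤ k ≤ p, p² < p²+k ≤ p²+p < (p+1)², so p²+k lies strictly between consecutive squares and is not a perfect square. So xy^2z ∉ L.
Contradiction. Therefore L is not regular.

a^{p²+k}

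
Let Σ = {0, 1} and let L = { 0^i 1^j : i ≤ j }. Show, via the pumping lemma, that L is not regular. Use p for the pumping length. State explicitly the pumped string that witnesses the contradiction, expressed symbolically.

0^{p+k} 1^p

Toward a contradiction, assume L is regular with pumping length p.
Choose w = 0^p 1^p ∈ L, with |w| = 2p ≥ p.
The pumping lemma gives a decomposition w = xyz where |xy| ≤ p and |y| > 0.
Since the first p symbols of w are all 0's and |xy| ≤ p, y lies entirely in the leading 0-block: y = 0^k for some k with 1 ≤ k ≤ p.
Consider xy^2z = 0^{p+k} 1^p. Since k ≥ 1, the 0-count p+k exceeds the 1-count p, so i ≤ j fails; thus xy^2z ∉ L.
This contradicts the pumping lemma, so L is not regular.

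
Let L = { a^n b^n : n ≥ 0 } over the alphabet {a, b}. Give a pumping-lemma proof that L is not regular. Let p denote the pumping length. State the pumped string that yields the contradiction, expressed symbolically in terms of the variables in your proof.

a^{p+k} b^p

Suppose for contradiction that L is regular, and let p be the pumping length.
Take w = a^p b^p. Then w ∈ L and |w| = 2p ≥ p.
The pumping lemma gives a decomposition w = xyz where |xy| ≤ p and |y| > 0.
The first p characters of w are a's, so xy (and hence y) consists only of a's. Write y = a^k, 1 ≤ k ≤ p.
Pump with i = 2: xy^2z = a^{p+k} b^p. For this to lie in L we would need p = p+k, which forces k = 0. But k ≥ 1, so xy^2z ∉ L.
Contradiction. Therefore L is not regular.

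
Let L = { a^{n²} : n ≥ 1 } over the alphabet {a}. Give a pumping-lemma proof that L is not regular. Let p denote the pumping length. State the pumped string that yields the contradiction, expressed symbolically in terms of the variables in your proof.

Assume L is regular; let p be its pumping constant.
Take w = a^{p²} ∈ L with |w| = p² ≥ p.
By the pumping lemma, w = xyz with |xy| ≤ p and |y| ≥ 1.
Then y = a^k for some k with 1 ≤ k ≤ p.
Pump with i = 2: xy^2z = a^{p²+k}. Since 1 ≤ k ≤ p, p² < p²+k ≤ p²+p < (p+1)², so p²+k lies strictly between consecutive squares and is not a perfect square. So xy^2z ∉ L.
This is a contradiction; hence L is not regular.

a^{p²+k}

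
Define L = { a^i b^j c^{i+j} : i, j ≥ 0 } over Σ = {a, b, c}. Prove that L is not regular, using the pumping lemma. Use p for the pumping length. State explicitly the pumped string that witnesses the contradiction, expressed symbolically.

Assume L is regular; let p be its pumping constant.
Take w = a^p b^p c^{2p} ∈ L (with i=j=p, i+j=2p), |w| = 4p ≥ p.
By the pumping lemma, w = xyz with |xy| ≤ p and |y| > 0.
The first p characters of w are a's, so xy (and hence y) consists only of a's. Write y = a^k, 1 ≤ k ≤ p.
Consider xy^2z = a^{p+k} b^p c^{2p}. Now the a- and b-counts sum to 2p+k, but the c-count is 2p ≠ 2p+k. So xy^2z ∉ L.
This is a contradiction; hence L is not regular.

a^{p+k} b^p c^{2p}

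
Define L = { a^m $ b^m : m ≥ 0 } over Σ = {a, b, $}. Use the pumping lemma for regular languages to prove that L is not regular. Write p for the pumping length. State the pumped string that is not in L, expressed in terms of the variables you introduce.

Suppose for contradiction that L is regular, and let p be the pumping length.
Take w = a^p $ b^p ∈ L with |w| = 2p+1 ≥ p.
The pumping lemma gives a decomposition w = xyz where |xy| ≤ p and |y| ≥ 1.
The first p characters of w are a's, so xy (and hence y) consists only of a's. Write y = a^k, 1 ≤ k ≤ p.
Pump with i = 2: xy^2z = a^{p+k} $ b^p, which would require p+k = p. But k ≥ 1, so xy^2z ∉ L.
This is a contradiction; hence L is not regular.

a^{p+k} $ b^p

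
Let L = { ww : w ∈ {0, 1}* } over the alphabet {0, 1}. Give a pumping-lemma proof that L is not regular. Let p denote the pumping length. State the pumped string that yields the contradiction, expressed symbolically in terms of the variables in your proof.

Suppose for contradiction that L is regular, and let p be the pumping length.
Take w = 0^p 1^p 0^p 1^p = uu where u = 0^p1^p; then w ∈ L and |w| = 4p ≥ p.
By the pumping lemma, w = xyz with |xy| ≤ p and y is nonempty.
The first p characters of w are 0's, so xy (and hence y) consists only of 0's. Write y = 0^k, 1 ≤ k ≤ p.
Pump with i = 2: xy^2z = 0^{p+k} 1^p 0^p 1^p, of length 4p+k. Suppose this equals vv. The string starts with 0 and ends with 1, so v does too; thus the boundary between the two copies of v is a 1→0 transition. There is exactly one such transition, at position 2p+k, so |v| = 2p+k and |vv| = 4p+2k ≠ 4p+k since k ≥ 1. So xy^2z ∉ L.
This contradicts the pumping lemma, so L is not regular.

0^{p+k} 1^p 0^p 1^p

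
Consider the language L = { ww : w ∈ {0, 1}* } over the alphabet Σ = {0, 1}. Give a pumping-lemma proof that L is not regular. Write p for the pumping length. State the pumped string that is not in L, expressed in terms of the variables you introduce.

Assume L is regular; let p be its pumping constant.
Take w = 0^p 1^p 0^p 1^p = uu where u = 0^p1^p; then w ∈ L and |w| = 4p ≥ p.
By the pumping lemma, w = xyz with |xy| ≤ p and |y| ≥ 1.
Because |xy| ≤ p and w begins with p copies of 0, we have y = 0^k with 1 ≤ k ≤ p.
Pump with i = 2: xy^2z = 0^{p+k} 1^p 0^p 1^p, of length 4p+k. Suppose this equals vv. The string starts with 0 and ends with 1, so v does too; thus the boundary between the two copies of v is a 1→0 transition. There is exactly one such transition, at position 2p+k, so |v| = 2p+k and |vv| = 4p+2k ≠ 4p+k since k ≥ 1. So xy^2z ∉ L.
This contradicts the pumping lemma, so L is not regular.

0^{p+k} 1^p 0^p 1^p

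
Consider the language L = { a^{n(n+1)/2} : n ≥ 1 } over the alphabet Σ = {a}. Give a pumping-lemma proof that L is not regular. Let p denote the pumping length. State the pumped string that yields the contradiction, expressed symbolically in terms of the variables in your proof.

Suppose for contradiction that L is regular, and let p be the pumping length.
Take w = a^{p(p+1)/2} ∈ L with |w| = p(p+1)/2 ≥ p.
Write w = xyz as guaranteed by the lemma, with |xy| ≤ p and |y| ≥ 1.
Then y = a^k for some k with 1 ≤ k ≤ p.
Pump with i = 2: xy^2z = a^{p(p+1)/2+k}. Since 1 ≤ k ≤ p, p(p+1)/2 < p(p+1)/2+k ≤ p(p+1)/2+p < (p+1)(p+2)/2, so p(p+1)/2+k is strictly between consecutive triangular numbers. So xy^2z ∉ L.
Contradiction. Therefore L is not regular.

a^{p(p+1)/2+k}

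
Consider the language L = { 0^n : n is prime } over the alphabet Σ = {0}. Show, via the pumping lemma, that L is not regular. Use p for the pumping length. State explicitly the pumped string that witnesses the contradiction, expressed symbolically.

0^{q(1+k)}

Assume L is regular. Let p be the pumping length given by the pumping lemma.
Let q be a prime with q ≥ p+2 (infinitely many primes exist), and take w = 0^q ∈ L with |w| = q ≥ p.
Write w = xyz as guaranteed by the lemma, with |xy| ≤ p and y is nonempty.
Then y = 0^k for some k with 1 ≤ k ≤ p.
Since 1 ≤ k ≤ p, |xz| = q-k. Pump with i = q+1: |xy^{q+1}z| = (q-k)+(q+1)k = q+qk = q(1+k), which is composite (both factors ≥ 2). So xy^{q+1}z = 0^{q(1+k)} ∉ L.
This is a contradiction; hence L is not regular.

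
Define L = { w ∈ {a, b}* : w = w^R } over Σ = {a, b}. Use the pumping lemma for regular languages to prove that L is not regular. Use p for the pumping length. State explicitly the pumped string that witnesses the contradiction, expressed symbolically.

a^{p+k} b a^p

Assume L is regular. Let p be the pumping length given by the pumping lemma.
Take w = a^p b a^p, a palindrome of length 2p+1 ≥ p.
The pumping lemma gives a decomposition w = xyz where |xy| ≤ p and |y| ≥ 1.
Since the first p symbols of w are all a's and |xy| ≤ p, y lies entirely in the leading a-block: y = a^k for some k with 1 ≤ k ≤ p.
Pump with i = 2: xy^2z = a^{p+k} b a^p. Its reverse is a^p b a^{p+k}, which differs from xy^2z since k ≥ 1. So xy^2z is not a palindrome and xy^2z ∉ L.
This contradicts the pumping lemma, so L is not regular.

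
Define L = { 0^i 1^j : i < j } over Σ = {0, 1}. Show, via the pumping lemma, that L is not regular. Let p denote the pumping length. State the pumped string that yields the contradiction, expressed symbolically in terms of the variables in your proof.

Suppose for contradiction that L is regular, and let p be the pumping length.
Choose w = 0^p 1^{p+1} ∈ L, with |w| = 2p+1 ≥ p.
Write w = xyz as guaranteed by the lemma, with |xy| ≤ p and y is nonempty.
Because |xy| ≤ p and w begins with p copies of 0, we have y = 0^k with 1 ≤ k ≤ p.
Consider xy^2z = 0^{p+k} 1^{p+1}. Since k ≥ 1, the 0-count p+k is at least p+1, so i < j fails; thus xy^2z ∉ L.
This contradicts the pumping lemma, so L is not regular.

0^{p+k} 1^{p+1}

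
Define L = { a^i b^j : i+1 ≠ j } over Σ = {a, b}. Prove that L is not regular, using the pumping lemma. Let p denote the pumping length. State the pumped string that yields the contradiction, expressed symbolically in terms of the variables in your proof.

Suppose for contradiction that L is regular, and let p be the pumping length.
Choose w = a^p b^{p+p!+1}. Since p ≠ (p+p!+1)-1 = p+p!, w ∈ L; and |w| ≥ p.
Write w = xyz as guaranteed by the lemma, with |xy| ≤ p and |y| ≥ 1.
The first p characters of w are a's, so xy (and hence y) consists only of a's. Write y = a^k, 1 ≤ k ≤ p.
Since 1 ≤ k ≤ p, k divides p!; set t = 1 + p!/k. Then xy^t z has p + (p!/k)·k = p + p! copies of a. Now the a-count is p+p! and (b-count)-1 = (p+p!+1)-1 = p+p!, so i+1 ≠ j fails. So xy^t z = a^{p+p!} b^{p+p!+1} ∉ L.
This is a contradiction; hence L is not regular.

a^{p+p!} b^{p+p!+1}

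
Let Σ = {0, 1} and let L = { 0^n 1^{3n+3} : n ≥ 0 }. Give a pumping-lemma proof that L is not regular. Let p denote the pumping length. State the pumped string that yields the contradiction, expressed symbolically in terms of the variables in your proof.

0^{p+k} 1^{3p+3}

Assume L is regular; let p be its pumping constant.
Choose w = 0^p 1^{3p+3}, which is in L with |w| = 4p+3 ≥ p.
Write w = xyz as guaranteed by the lemma, with |xy| ≤ p and y is nonempty.
Since the first p symbols of w are all 0's and |xy| ≤ p, y lies entirely in the leading 0-block: y = 0^k for some k with 1 ≤ k ≤ p.
Pump with i = 2: xy^2z = 0^{p+k} 1^{3p+3}. For this to lie in L we would need 3p+3 = 3(p+k)+3, which forces k = 0. But k ≥ 1, so xy^2z ∉ L.
Contradiction. Therefore L is not regular.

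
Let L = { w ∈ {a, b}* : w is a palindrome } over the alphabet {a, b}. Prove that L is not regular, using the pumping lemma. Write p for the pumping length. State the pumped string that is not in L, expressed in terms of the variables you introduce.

a^{p+k} b a^p

Assume L is regular. Let p be the pumping length given by the pumping lemma.
Take w = a^p b a^p, a palindrome of length 2p+1 ≥ p.
By the pumping lemma, w = xyz with |xy| ≤ p and y is nonempty.
Because |xy| ≤ p and w begins with p copies of a, we have y = a^k with 1 ≤ k ≤ p.
Pump with i = 2: xy^2z = a^{p+k} b a^p. Its reverse is a^p b a^{p+k}, which differs from xy^2z since k ≥ 1. So xy^2z is not a palindrome and xy^2z ∉ L.
Contradiction. Therefore L is not regular.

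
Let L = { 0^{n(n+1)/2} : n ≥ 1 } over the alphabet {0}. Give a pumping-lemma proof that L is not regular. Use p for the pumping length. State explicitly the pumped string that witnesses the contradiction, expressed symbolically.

Suppose for contradiction that L is regular, and let p be the pumping length.
Take w = 0^{p(p+1)/2} ∈ L with |w| = p(p+1)/2 ≥ p.
The pumping lemma gives a decomposition w = xyz where |xy| ≤ p and |y| ≥ 1.
Then y = 0^k for some k with 1 ≤ k ≤ p.
Pump with i = 2: xy^2z = 0^{p(p+1)/2+k}. Since 1 ≤ k ≤ p, p(p+1)/2 < p(p+1)/2+k ≤ p(p+1)/2+p < (p+1)(p+2)/2, so p(p+1)/2+k is strictly between consecutive triangular numbers. So xy^2z ∉ L.
This contradicts the pumping lemma, so L is not regular.

0^{p(p+1)/2+k}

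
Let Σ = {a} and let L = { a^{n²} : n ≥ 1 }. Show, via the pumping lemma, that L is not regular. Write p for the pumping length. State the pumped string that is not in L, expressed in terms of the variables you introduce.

a^{p²+k}

Assume L is regular. Let p be the pumping length given by the pumping lemma.
Take w = a^{p²} ∈ L with |w| = p² ≥ p.
By the pumping lemma, w = xyz with |xy| ≤ p and y is nonempty.
Then y = a^k for some k with 1 ≤ k ≤ p.
Pump with i = 2: xy^2z = a^{p²+k}. Since 1 ≤ k ≤ p, p² < p²+k ≤ p²+p < (p+1)², so p²+k lies strictly between consecutive squares and is not a perfect square. So xy^2z ∉ L.
This contradicts the pumping lemma, so L is not regular.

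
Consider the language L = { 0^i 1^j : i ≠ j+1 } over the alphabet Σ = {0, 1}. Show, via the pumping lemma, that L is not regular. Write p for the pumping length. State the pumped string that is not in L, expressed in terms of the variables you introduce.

0^{p+p!} 1^{p+p!-1}

Toward a contradiction, assume L is regular with pumping length p.
Choose w = 0^p 1^{p+p!-1}. Since p ≠ (p+p!-1)+1 = p+p!, w ∈ L; and |w| ≥ p.
By the pumping lemma, w = xyz with |xy| ≤ p and |y| ≥ 1.
Since the first p symbols of w are all 0's and |xy| ≤ p, y lies entirely in the leading 0-block: y = 0^k for some k with 1 ≤ k ≤ p.
Since 1 ≤ k ≤ p, k divides p!; set t = 1 + p!/k. Then xy^t z has p + (p!/k)·k = p + p! copies of 0. Now the 0-count is p+p! and (1-count)+1 = (p+p!-1)+1 = p+p!, so i ≠ j+1 fails. So xy^t z = 0^{p+p!} 1^{p+p!-1} ∉ L.
This contradicts the pumping lemma, so L is not regular.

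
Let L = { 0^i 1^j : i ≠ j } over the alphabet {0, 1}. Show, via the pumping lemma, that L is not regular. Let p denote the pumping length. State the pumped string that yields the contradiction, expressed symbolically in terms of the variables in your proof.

0^{p+p!} 1^{p+p!}

Assume L is regular; let p be its pumping constant.
Choose w = 0^p 1^{p+p!}. Since p ≠ p+p!, w ∈ L; and |w| ≥ p.
The pumping lemma gives a decomposition w = xyz where |xy| ≤ p and y is nonempty.
Since the first p symbols of w are all 0's and |xy| ≤ p, y lies entirely in the leading 0-block: y = 0^k for some k with 1 ≤ k ≤ p.
Since 1 ≤ k ≤ p, k divides p!; set t = 1 + p!/k. Then xy^t z has p + (p!/k)·k = p + p! copies of 0. Now the 0-count equals the 1-count, so i ≠ j fails. So xy^t z = 0^{p+p!} 1^{p+p!} ∉ L.
Contradiction. Therefore L is not regular.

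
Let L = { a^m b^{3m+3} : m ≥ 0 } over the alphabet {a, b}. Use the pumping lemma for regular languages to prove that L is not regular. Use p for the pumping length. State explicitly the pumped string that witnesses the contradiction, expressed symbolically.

a^{p+k} b^{3p+3}

Toward a contradiction, assume L is regular with pumping length p.
Take w = a^p b^{3p+3}. Then w ∈ L and |w| = 4p+3 ≥ p.
Write w = xyz as guaranteed by the lemma, with |xy| ≤ p and |y| > 0.
The first p characters of w are a's, so xy (and hence y) consists only of a's. Write y = a^k, 1 ≤ k ≤ p.
Pump with i = 2: xy^2z = a^{p+k} b^{3p+3}. For this to lie in L we would need 3p+3 = 3(p+k)+3, which forces k = 0. But k ≥ 1, so xy^2z ∉ L.
Contradiction. Therefore L is not regular.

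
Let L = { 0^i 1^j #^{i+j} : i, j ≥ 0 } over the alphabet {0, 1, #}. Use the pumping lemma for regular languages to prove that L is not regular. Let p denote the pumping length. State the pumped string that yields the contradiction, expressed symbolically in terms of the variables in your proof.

Suppose for contradiction that L is regular, and let p be the pumping length.
Take w = 0^p 1^p #^{2p} ∈ L (with i=j=p, i+j=2p), |w| = 4p ≥ p.
Write w = xyz as guaranteed by the lemma, with |xy| ≤ p and y is nonempty.
Since the first p symbols of w are all 0's and |xy| ≤ p, y lies entirely in the leading 0-block: y = 0^k for some k with 1 ≤ k ≤ p.
Consider xy^2z = 0^{p+k} 1^p #^{2p}. Now the 0- and 1-counts sum to 2p+k, but the #-count is 2p ≠ 2p+k. So xy^2z ∉ L.
Contradiction. Therefore L is not regular.

0^{p+k} 1^p #^{2p}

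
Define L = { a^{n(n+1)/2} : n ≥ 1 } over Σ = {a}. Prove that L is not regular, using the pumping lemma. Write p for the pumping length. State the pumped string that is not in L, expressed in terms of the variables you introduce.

Toward a contradiction, assume L is regular with pumping length p.
Take w = a^{p(p+1)/2} ∈ L with |w| = p(p+1)/2 ≥ p.
By the pumping lemma, w = xyz with |xy| ≤ p and y is nonempty.
Then y = a^k for some k with 1 ≤ k ≤ p.
Pump with i = 2: xy^2z = a^{p(p+1)/2+k}. Since 1 ≤ k ≤ p, p(p+1)/2 < p(p+1)/2+k ≤ p(p+1)/2+p < (p+1)(p+2)/2, so p(p+1)/2+k is strictly between consecutive triangular numbers. So xy^2z ∉ L.
Contradiction. Therefore L is not regular.

a^{p(p+1)/2+k}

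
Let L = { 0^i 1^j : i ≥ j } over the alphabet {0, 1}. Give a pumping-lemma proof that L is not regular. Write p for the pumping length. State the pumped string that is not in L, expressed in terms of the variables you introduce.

0^{p-k} 1^p

Suppose for contradiction that L is regular, and let p be the pumping length.
Choose w = 0^p 1^p ∈ L, with |w| = 2p ≥ p.
Write w = xyz as guaranteed by the lemma, with |xy| ≤ p and y is nonempty.
Because |xy| ≤ p and w begins with p copies of 0, we have y = 0^k with 1 ≤ k ≤ p.
Consider xy^0z = xz = 0^{p-k} 1^p. Since k ≥ 1, the 0-count p-k is less than p, so i ≥ j fails; thus xz ∉ L.
This contradicts the pumping lemma, so L is not regular.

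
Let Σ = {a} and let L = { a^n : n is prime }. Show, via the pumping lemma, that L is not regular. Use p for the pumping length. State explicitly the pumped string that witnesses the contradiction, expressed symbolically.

a^{q(1+k)}

Suppose for contradiction that L is regular, and let p be the pumping length.
Let q be a prime with q ≥ p+2 (infinitely many primes exist), and take w = a^q ∈ L with |w| = q ≥ p.
Write w = xyz as guaranteed by the lemma, with |xy| ≤ p and |y| ≥ 1.
Then y = a^k for some k with 1 ≤ k ≤ p.
Since 1 ≤ k ≤ p, |xz| = q-k. Pump with i = q+1: |xy^{q+1}z| = (q-k)+(q+1)k = q+qk = q(1+k), which is composite (both factors ≥ 2). So xy^{q+1}z = a^{q(1+k)} ∉ L.
This contradicts the pumping lemma, so L is not regular.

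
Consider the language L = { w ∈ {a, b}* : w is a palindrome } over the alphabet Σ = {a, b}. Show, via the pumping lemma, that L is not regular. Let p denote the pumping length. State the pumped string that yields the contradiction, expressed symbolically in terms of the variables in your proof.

a^{p+k} b a^p

Assume L is regular. Let p be the pumping length given by the pumping lemma.
Take w = a^p b a^p, a palindrome of length 2p+1 ≥ p.
Write w = xyz as guaranteed by the lemma, with |xy| ≤ p and |y| > 0.
The first p characters of w are a's, so xy (and hence y) consists only of a's. Write y = a^k, 1 ≤ k ≤ p.
Pump with i = 2: xy^2z = a^{p+k} b a^p. Its reverse is a^p b a^{p+k}, which differs from xy^2z since k ≥ 1. So xy^2z is not a palindrome and xy^2z ∉ L.
Contradiction. Therefore L is not regular.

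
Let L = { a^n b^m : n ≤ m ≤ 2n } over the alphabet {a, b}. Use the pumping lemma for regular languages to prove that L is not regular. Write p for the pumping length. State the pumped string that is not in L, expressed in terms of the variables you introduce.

Assume L is regular; let p be its pumping constant.
Take w = a^p b^p ∈ L (since p ≤ p ≤ 2p), with |w| = 2p ≥ p.
Write w = xyz as guaranteed by the lemma, with |xy| ≤ p and |y| > 0.
The first p characters of w are a's, so xy (and hence y) consists only of a's. Write y = a^k, 1 ≤ k ≤ p.
Pump with i = 2: xy^2z = a^{p+k} b^p. Now n = p+k > p = m, so the condition n ≤ m fails. Thus xy^2z ∉ L.
Contradiction. Therefore L is not regular.

a^{p+k} b^p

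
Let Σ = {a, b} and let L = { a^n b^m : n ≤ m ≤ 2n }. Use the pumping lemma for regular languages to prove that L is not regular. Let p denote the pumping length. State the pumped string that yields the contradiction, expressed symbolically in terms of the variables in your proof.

a^{p+k} b^p

Assume L is regular; let p be its pumping constant.
Take w = a^p b^p ∈ L (since p ≤ p ≤ 2p), with |w| = 2p ≥ p.
By the pumping lemma, w = xyz with |xy| ≤ p and |y| ≥ 1.
Because |xy| ≤ p and w begins with p copies of a, we have y = a^k with 1 ≤ k ≤ p.
Pump with i = 2: xy^2z = a^{p+k} b^p. Now n = p+k > p = m, so the condition n ≤ m fails. Thus xy^2z ∉ L.
This contradicts the pumping lemma, so L is not regular.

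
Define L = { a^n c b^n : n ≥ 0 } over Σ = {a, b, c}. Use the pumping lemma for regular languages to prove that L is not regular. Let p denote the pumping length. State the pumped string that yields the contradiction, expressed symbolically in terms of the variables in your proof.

a^{p+k} c b^p

Toward a contradiction, assume L is regular with pumping length p.
Take w = a^p c b^p ∈ L with |w| = 2p+1 ≥ p.
Write w = xyz as guaranteed by the lemma, with |xy| ≤ p and |y| > 0.
Because |xy| ≤ p and w begins with p copies of a, we have y = a^k with 1 ≤ k ≤ p.
Pump with i = 2: xy^2z = a^{p+k} c b^p, which would require p+k = p. But k ≥ 1, so xy^2z ∉ L.
This contradicts the pumping lemma, so L is not regular.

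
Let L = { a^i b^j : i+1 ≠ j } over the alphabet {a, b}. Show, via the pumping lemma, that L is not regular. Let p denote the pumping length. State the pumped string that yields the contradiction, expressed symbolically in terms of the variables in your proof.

a^{p+p!} b^{p+p!+1}

Suppose for contradiction that L is regular, and let p be the pumping length.
Choose w = a^p b^{p+p!+1}. Since p ≠ (p+p!+1)-1 = p+p!, w ∈ L; and |w| ≥ p.
By the pumping lemma, w = xyz with |xy| ≤ p and |y| > 0.
Since the first p symbols of w are all a's and |xy| ≤ p, y lies entirely in the leading a-block: y = a^k for some k with 1 ≤ k ≤ p.
Since 1 ≤ k ≤ p, k divides p!; set t = 1 + p!/k. Then xy^t z has p + (p!/k)·k = p + p! copies of a. Now the a-count is p+p! and (b-count)-1 = (p+p!+1)-1 = p+p!, so i+1 ≠ j fails. So xy^t z = a^{p+p!} b^{p+p!+1} ∉ L.
Contradiction. Therefore L is not regular.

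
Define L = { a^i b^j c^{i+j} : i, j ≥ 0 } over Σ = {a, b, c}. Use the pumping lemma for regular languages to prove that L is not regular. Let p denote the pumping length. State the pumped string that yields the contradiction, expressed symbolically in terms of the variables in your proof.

Assume L is regular. Let p be the pumping length given by the pumping lemma.
Take w = a^p b^p c^{2p} ∈ L (with i=j=p, i+j=2p), |w| = 4p ≥ p.
By the pumping lemma, w = xyz with |xy| ≤ p and |y| > 0.
Because |xy| ≤ p and w begins with p copies of a, we have y = a^k with 1 ≤ k ≤ p.
Consider xy^2z = a^{p+k} b^p c^{2p}. Now the a- and b-counts sum to 2p+k, but the c-count is 2p ≠ 2p+k. So xy^2z ∉ L.
This is a contradiction; hence L is not regular.

a^{p+k} b^p c^{2p}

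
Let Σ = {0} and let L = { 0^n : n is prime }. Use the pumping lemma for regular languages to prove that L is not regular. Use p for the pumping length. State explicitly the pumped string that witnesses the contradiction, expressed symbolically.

Assume L is regular; let p be its pumping constant.
Let q be a prime with q ≥ p+2 (infinitely many primes exist), and take w = 0^q ∈ L with |w| = q ≥ p.
Write w = xyz as guaranteed by the lemma, with |xy| ≤ p and |y| ≥ 1.
Then y = 0^k for some k with 1 ≤ k ≤ p.
Since 1 ≤ k ≤ p, |xz| = q-k. Pump with i = q+1: |xy^{q+1}z| = (q-k)+(q+1)k = q+qk = q(1+k), which is composite (both factors ≥ 2). So xy^{q+1}z = 0^{q(1+k)} ∉ L.
This contradicts the pumping lemma, so L is not regular.

0^{q(1+k)}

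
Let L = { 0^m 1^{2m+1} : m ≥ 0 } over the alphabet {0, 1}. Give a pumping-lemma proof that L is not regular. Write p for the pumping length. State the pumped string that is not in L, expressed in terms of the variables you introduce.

0^{p+k} 1^{2p+1}

Assume L is regular. Let p be the pumping length given by the pumping lemma.
Let w = 0^p 1^{2p+1} ∈ L; note |w| = 3p+1 ≥ p.
By the pumping lemma, w = xyz with |xy| ≤ p and |y| ≥ 1.
The first p characters of w are 0's, so xy (and hence y) consists only of 0's. Write y = 0^k, 1 ≤ k ≤ p.
Pump with i = 2: xy^2z = 0^{p+k} 1^{2p+1}. For this to lie in L we would need 2p+1 = 2(p+k)+1, which forces k = 0. But k ≥ 1, so xy^2z ∉ L.
Contradiction. Therefore L is not regular.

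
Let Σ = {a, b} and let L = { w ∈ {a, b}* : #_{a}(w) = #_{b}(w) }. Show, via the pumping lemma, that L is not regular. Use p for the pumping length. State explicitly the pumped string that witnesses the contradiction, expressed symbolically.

a^{p+k} b^p

Suppose for contradiction that L is regular, and let p be the pumping length.
Choose w = a^p b^p ∈ L with |w| = 2p ≥ p.
The pumping lemma gives a decomposition w = xyz where |xy| ≤ p and |y| > 0.
The first p characters of w are a's, so xy (and hence y) consists only of a's. Write y = a^k, 1 ≤ k ≤ p.
Pump with i = 2: xy^2z = a^{p+k} b^p has p+k occurrences of a but only p of b. Since k ≥ 1 the counts differ, so xy^2z ∉ L.
This contradicts the pumping lemma, so L is not regular.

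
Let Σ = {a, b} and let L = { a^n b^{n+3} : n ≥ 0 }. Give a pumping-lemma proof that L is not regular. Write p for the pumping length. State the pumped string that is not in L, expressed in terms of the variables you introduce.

a^{p+k} b^{p+3}

Suppose for contradiction that L is regular, and let p be the pumping length.
Take w = a^p b^{p+3}. Then w ∈ L and |w| = 2p+3 ≥ p.
By the pumping lemma, w = xyz with |xy| ≤ p and |y| ≥ 1.
The first p characters of w are a's, so xy (and hence y) consists only of a's. Write y = a^k, 1 ≤ k ≤ p.
Pump with i = 2: xy^2z = a^{p+k} b^{p+3}. For this to lie in L we would need p+3 = (p+k)+3, which forces k = 0. But k ≥ 1, so xy^2z ∉ L.
This contradicts the pumping lemma, so L is not regular.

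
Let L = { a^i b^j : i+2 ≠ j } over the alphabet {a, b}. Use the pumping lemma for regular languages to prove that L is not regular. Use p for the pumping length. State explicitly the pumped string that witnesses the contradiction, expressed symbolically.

Assume L is regular. Let p be the pumping length given by the pumping lemma.
Choose w = a^p b^{p+p!+2}. Since p ≠ (p+p!+2)-2 = p+p!, w ∈ L; and |w| ≥ p.
By the pumping lemma, w = xyz with |xy| ≤ p and |y| > 0.
The first p characters of w are a's, so xy (and hence y) consists only of a's. Write y = a^k, 1 ≤ k ≤ p.
Since 1 ≤ k ≤ p, k divides p!; set t = 1 + p!/k. Then xy^t z has p + (p!/k)·k = p + p! copies of a. Now the a-count is p+p! and (b-count)-2 = (p+p!+2)-2 = p+p!, so i+2 ≠ j fails. So xy^t z = a^{p+p!} b^{p+p!+2} ∉ L.
This contradicts the pumping lemma, so L is not regular.

a^{p+p!} b^{p+p!+2}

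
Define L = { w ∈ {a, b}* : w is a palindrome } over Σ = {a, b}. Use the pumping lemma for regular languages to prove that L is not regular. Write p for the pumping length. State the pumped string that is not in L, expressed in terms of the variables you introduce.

a^{p+k} b a^p

Suppose for contradiction that L is regular, and let p be the pumping length.
Take w = a^p b a^p, a palindrome of length 2p+1 ≥ p.
By the pumping lemma, w = xyz with |xy| ≤ p and |y| > 0.
The first p characters of w are a's, so xy (and hence y) consists only of a's. Write y = a^k, 1 ≤ k ≤ p.
Pump with i = 2: xy^2z = a^{p+k} b a^p. Its reverse is a^p b a^{p+k}, which differs from xy^2z since k ≥ 1. So xy^2z is not a palindrome and xy^2z ∉ L.
This contradicts the pumping lemma, so L is not regular.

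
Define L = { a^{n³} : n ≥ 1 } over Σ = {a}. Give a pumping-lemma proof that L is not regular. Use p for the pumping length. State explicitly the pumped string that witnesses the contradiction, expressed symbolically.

Assume L is regular. Let p be the pumping length given by the pumping lemma.
Take w = a^{p³} ∈ L with |w| = p³ ≥ p.
The pumping lemma gives a decomposition w = xyz where |xy| ≤ p and |y| ≥ 1.
Then y = a^k for some k with 1 ≤ k ≤ p.
Pump with i = 2: xy^2z = a^{p³+k}. Since 1 ≤ k ≤ p, p³ < p³+k ≤ p³+p < p³+3p²+3p+1 = (p+1)³, so p³+k is not a perfect cube. So xy^2z ∉ L.
This is a contradiction; hence L is not regular.

a^{p³+k}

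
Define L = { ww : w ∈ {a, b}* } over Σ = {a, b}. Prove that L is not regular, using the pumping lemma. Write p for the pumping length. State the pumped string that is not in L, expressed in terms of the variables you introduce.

Toward a contradiction, assume L is regular with pumping length p.
Take w = a^p b^p a^p b^p = uu where u = a^pb^p; then w ∈ L and |w| = 4p ≥ p.
The pumping lemma gives a decomposition w = xyz where |xy| ≤ p and y is nonempty.
The first p characters of w are a's, so xy (and hence y) consists only of a's. Write y = a^k, 1 ≤ k ≤ p.
Pump with i = 2: xy^2z = a^{p+k} b^p a^p b^p, of length 4p+k. Suppose this equals vv. The string starts with a and ends with b, so v does too; thus the boundary between the two copies of v is a b→a transition. There is exactly one such transition, at position 2p+k, so |v| = 2p+k and |vv| = 4p+2k ≠ 4p+k since k ≥ 1. So xy^2z ∉ L.
This is a contradiction; hence L is not regular.

a^{p+k} b^p a^p b^p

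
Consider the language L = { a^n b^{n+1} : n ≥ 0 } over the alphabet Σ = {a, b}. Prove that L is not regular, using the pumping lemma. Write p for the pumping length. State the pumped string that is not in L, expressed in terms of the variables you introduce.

a^{p+k} b^{p+1}

Assume L is regular; let p be its pumping constant.
Choose w = a^p b^{p+1}, which is in L with |w| = 2p+1 ≥ p.
The pumping lemma gives a decomposition w = xyz where |xy| ≤ p and y is nonempty.
Because |xy| ≤ p and w begins with p copies of a, we have y = a^k with 1 ≤ k ≤ p.
Pump with i = 2: xy^2z = a^{p+k} b^{p+1}. For this to lie in L we would need p+1 = (p+k)+1, which forces k = 0. But k ≥ 1, so xy^2z ∉ L.
Contradiction. Therefore L is not regular.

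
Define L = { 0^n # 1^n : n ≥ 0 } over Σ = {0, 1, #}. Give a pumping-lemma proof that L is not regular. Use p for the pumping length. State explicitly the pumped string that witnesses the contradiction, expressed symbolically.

0^{p+k} # 1^p

Suppose for contradiction that L is regular, and let p be the pumping length.
Take w = 0^p # 1^p ∈ L with |w| = 2p+1 ≥ p.
Write w = xyz as guaranteed by the lemma, with |xy| ≤ p and y is nonempty.
The first p characters of w are 0's, so xy (and hence y) consists only of 0's. Write y = 0^k, 1 ≤ k ≤ p.
Pump with i = 2: xy^2z = 0^{p+k} # 1^p, which would require p+k = p. But k ≥ 1, so xy^2z ∉ L.
Contradiction. Therefore L is not regular.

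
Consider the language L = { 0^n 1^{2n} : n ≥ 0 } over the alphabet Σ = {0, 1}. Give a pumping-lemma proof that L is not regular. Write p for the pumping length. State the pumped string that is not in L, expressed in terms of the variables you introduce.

0^{p+k} 1^{2p}

Toward a contradiction, assume L is regular with pumping length p.
Let w = 0^p 1^{2p} ∈ L; note |w| = 3p ≥ p.
The pumping lemma gives a decomposition w = xyz where |xy| ≤ p and y is nonempty.
Since the first p symbols of w are all 0's and |xy| ≤ p, y lies entirely in the leading 0-block: y = 0^k for some k with 1 ≤ k ≤ p.
Pump with i = 2: xy^2z = 0^{p+k} 1^{2p}. For this to lie in L we would need 2p = 2(p+k), which forces k = 0. But k ≥ 1, so xy^2z ∉ L.
Contradiction. Therefore L is not regular.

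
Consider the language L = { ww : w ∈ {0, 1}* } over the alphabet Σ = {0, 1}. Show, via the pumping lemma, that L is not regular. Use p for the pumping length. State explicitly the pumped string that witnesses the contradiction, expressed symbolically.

0^{p+k} 1^p 0^p 1^p

Assume L is regular; let p be its pumping constant.
Take w = 0^p 1^p 0^p 1^p = uu where u = 0^p1^p; then w ∈ L and |w| = 4p ≥ p.
Write w = xyz as guaranteed by the lemma, with |xy| ≤ p and |y| > 0.
Because |xy| ≤ p and w begins with p copies of 0, we have y = 0^k with 1 ≤ k ≤ p.
Pump with i = 2: xy^2z = 0^{p+k} 1^p 0^p 1^p, of length 4p+k. Suppose this equals vv. The string starts with 0 and ends with 1, so v does too; thus the boundary between the two copies of v is a 1→0 transition. There is exactly one such transition, at position 2p+k, so |v| = 2p+k and |vv| = 4p+2k ≠ 4p+k since k ≥ 1. So xy^2z ∉ L.
This is a contradiction; hence L is not regular.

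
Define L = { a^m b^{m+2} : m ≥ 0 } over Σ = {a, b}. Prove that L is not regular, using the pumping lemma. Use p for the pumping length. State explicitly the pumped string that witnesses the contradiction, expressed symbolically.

a^{p+k} b^{p+2}

Toward a contradiction, assume L is regular with pumping length p.
Take w = a^p b^{p+2}. Then w ∈ L and |w| = 2p+2 ≥ p.
Write w = xyz as guaranteed by the lemma, with |xy| ≤ p and |y| ≥ 1.
The first p characters of w are a's, so xy (and hence y) consists only of a's. Write y = a^k, 1 ≤ k ≤ p.
Pump with i = 2: xy^2z = a^{p+k} b^{p+2}. For this to lie in L we would need p+2 = (p+k)+2, which forces k = 0. But k ≥ 1, so xy^2z ∉ L.
Contradiction. Therefore L is not regular.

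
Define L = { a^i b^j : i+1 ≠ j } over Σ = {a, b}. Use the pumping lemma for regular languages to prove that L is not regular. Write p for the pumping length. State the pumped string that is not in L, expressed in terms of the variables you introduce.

Assume L is regular. Let p be the pumping length given by the pumping lemma.
Choose w = a^p b^{p+p!+1}. Since p ≠ (p+p!+1)-1 = p+p!, w ∈ L; and |w| ≥ p.
By the pumping lemma, w = xyz with |xy| ≤ p and |y| ≥ 1.
Because |xy| ≤ p and w begins with p copies of a, we have y = a^k with 1 ≤ k ≤ p.
Since 1 ≤ k ≤ p, k divides p!; set t = 1 + p!/k. Then xy^t z has p + (p!/k)·k = p + p! copies of a. Now the a-count is p+p! and (b-count)-1 = (p+p!+1)-1 = p+p!, so i+1 ≠ j fails. So xy^t z = a^{p+p!} b^{p+p!+1} ∉ L.
This contradicts the pumping lemma, so L is not regular.

a^{p+p!} b^{p+p!+1}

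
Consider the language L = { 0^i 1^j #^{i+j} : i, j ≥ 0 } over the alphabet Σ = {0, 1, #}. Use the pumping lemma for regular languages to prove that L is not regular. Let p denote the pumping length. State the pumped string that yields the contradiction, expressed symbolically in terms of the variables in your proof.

Assume L is regular. Let p be the pumping length given by the pumping lemma.
Take w = 0^p 1^p #^{2p} ∈ L (with i=j=p, i+j=2p), |w| = 4p ≥ p.
Write w = xyz as guaranteed by the lemma, with |xy| ≤ p and y is nonempty.
Since the first p symbols of w are all 0's and |xy| ≤ p, y lies entirely in the leading 0-block: y = 0^k for some k with 1 ≤ k ≤ p.
Consider xy^2z = 0^{p+k} 1^p #^{2p}. Now the 0- and 1-counts sum to 2p+k, but the #-count is 2p ≠ 2p+k. So xy^2z ∉ L.
This contradicts the pumping lemma, so L is not regular.

0^{p+k} 1^p #^{2p}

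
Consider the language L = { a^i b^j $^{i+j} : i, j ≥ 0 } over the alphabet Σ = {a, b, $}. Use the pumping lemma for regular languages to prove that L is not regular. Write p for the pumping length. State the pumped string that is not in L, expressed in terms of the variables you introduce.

a^{p+k} b^p $^{2p}

Assume L is regular; let p be its pumping constant.
Take w = a^p b^p $^{2p} ∈ L (with i=j=p, i+j=2p), |w| = 4p ≥ p.
The pumping lemma gives a decomposition w = xyz where |xy| ≤ p and |y| > 0.
The first p characters of w are a's, so xy (and hence y) consists only of a's. Write y = a^k, 1 ≤ k ≤ p.
Consider xy^2z = a^{p+k} b^p $^{2p}. Now the a- and b-counts sum to 2p+k, but the $-count is 2p ≠ 2p+k. So xy^2z ∉ L.
This is a contradiction; hence L is not regular.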